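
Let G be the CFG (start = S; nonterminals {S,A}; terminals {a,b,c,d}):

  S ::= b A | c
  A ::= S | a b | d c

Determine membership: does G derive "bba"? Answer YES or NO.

CNF form of G:
  S -> T1 A | c
  A -> T0 T1 | T1 A | T2 T3 | c
  T0 -> a
  T1 -> b
  T2 -> d
  T3 -> c

CYK table (by increasing span):
  [0..0]={T1}  "b"  orig:{}
  [1..1]={T1}  "b"  orig:{}
  [2..2]={T0}  "a"  orig:{}
  [0..1]=∅  "bb"
  [1..2]=∅  "ba"
  [0..2]=∅  "bba"

S ∉ T[0,2] ⇒ NO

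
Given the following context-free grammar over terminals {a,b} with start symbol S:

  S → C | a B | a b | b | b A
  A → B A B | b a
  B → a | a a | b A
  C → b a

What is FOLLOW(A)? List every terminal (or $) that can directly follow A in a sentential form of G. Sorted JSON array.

Compute FIRST by fixpoint:
round 1:
  A via A→b a: +{b}
  B via B→a: +{a}
  B via B→b A: +{b}
  C via C→b a: +{b}
  S via S→C: +{b}
  S via S→a B: +{a}
  FIRST[S]={a,b}  FIRST[A]={b}  FIRST[B]={a,b}  FIRST[C]={b}
round 2:
  A via A→B A B: +{a}
  FIRST[S]={a,b}  FIRST[A]={a,b}  FIRST[B]={a,b}  FIRST[C]={b}
round 3: (stable)
  FIRST[S]={a,b}  FIRST[A]={a,b}  FIRST[B]={a,b}  FIRST[C]={b}

FOLLOW iteration:
initialize: $ ∈ FOLLOW(S)
iter 1:
  A→B A B: FOLLOW(B) ⊇ FIRST(A) = {a,b}; new: +{a,b}
  A→B A B: FOLLOW(A) ⊇ FIRST(B) = {a,b}; new: +{a,b}
  S→C: FOLLOW(C) ⊇ FOLLOW(S) ⊇ {$}; new: +{$}
  S→a B: FOLLOW(B) ⊇ FOLLOW(S) ⊇ {$}; new: +{$}
  S→b A: FOLLOW(A) ⊇ FOLLOW(S) ⊇ {$}; new: +{$}
  FOLLOW(S)={$}  FOLLOW(A)={$,a,b}  FOLLOW(B)={$,a,b}  FOLLOW(C)={$}
iter 2: (stable)
  FOLLOW(S)={$}  FOLLOW(A)={$,a,b}  FOLLOW(B)={$,a,b}  FOLLOW(C)={$}

FOLLOW(A) = ["$", "a", "b"]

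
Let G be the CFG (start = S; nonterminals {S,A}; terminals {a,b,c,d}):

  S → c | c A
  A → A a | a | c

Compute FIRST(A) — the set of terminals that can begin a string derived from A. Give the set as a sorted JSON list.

Compute FIRST by fixpoint:
round 1:
  A via A→a: +{a}
  A via A→c: +{c}
  S via S→c: +{c}
  FIRST[S]={c}  FIRST[A]={a,c}
round 2: (no change)
  FIRST[S]={c}  FIRST[A]={a,c}

FIRST(A) = ["a", "c"]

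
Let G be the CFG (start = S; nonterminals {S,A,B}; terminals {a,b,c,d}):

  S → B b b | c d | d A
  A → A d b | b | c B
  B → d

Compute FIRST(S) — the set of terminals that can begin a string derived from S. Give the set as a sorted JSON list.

FIRST sets, iterate to fixpoint:
iter 1:
  A via A→b: +{b}
  A via A→c B: +{c}
  B via B→d: +{d}
  S via S→B b b: +{d}
  S via S→c d: +{c}
  FIRST(S)={c,d}  FIRST(A)={b,c}  FIRST(B)={d}
iter 2: (no change)
  FIRST(S)={c,d}  FIRST(A)={b,c}  FIRST(B)={d}

FIRST(S) = ["c", "d"]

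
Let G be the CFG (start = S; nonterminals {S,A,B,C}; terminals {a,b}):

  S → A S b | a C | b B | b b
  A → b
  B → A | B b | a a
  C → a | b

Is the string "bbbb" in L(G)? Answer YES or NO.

Convert to CNF:
  S -> A X2 | T0 B | T0 T0 | T1 C
  A -> b
  B -> B T0 | T1 T1 | b
  C -> a | b
  T0 -> b
  T1 -> a
  X2 -> S T0

Fill CYK table bottom-up:
  cell(0,0) b: {A,B,C,T0}  orig:{A,B,C}
  cell(1,1) b: {A,B,C,T0}  orig:{A,B,C}
  cell(2,2) b: {A,B,C,T0}  orig:{A,B,C}
  cell(3,3) b: {A,B,C,T0}  orig:{A,B,C}
  cell(0,1) bb: {B,S}
  cell(1,2) bb: {B,S}
  cell(2,3) bb: {B,S}
  cell(0,2) bbb: {B,S,X2}  orig:{B,S}
  cell(1,3) bbb: {B,S,X2}  orig:{B,S}
  cell(0,3) bbbb: {B,S,X2}  orig:{B,S}

S ∈ T[0,3] ⇒ YES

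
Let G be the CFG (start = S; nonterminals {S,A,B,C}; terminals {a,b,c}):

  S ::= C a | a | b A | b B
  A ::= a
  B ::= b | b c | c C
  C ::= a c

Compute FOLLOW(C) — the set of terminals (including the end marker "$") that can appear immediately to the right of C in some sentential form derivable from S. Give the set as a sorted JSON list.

Compute FIRST by fixpoint:
[1]
  A via A→a: +{a}
  B via B→b: +{b}
  B via B→c C: +{c}
  C via C→a c: +{a}
  S via S→C a: +{a}
  S via S→b A: +{b}
  FIRST(S)={a,b}  FIRST(A)={a}  FIRST(B)={b,c}  FIRST(C)={a}
[2] done
  FIRST(S)={a,b}  FIRST(A)={a}  FIRST(B)={b,c}  FIRST(C)={a}

Compute FOLLOW by fixpoint:
initialize: $ ∈ FOLLOW(S)
iter 1:
  S→C a: FOLLOW(C) ⊇ FIRST(a) = {a}; new: +{a}
  S→b A: FOLLOW(A) ⊇ FOLLOW(S) ⊇ {$}; new: +{$}
  S→b B: FOLLOW(B) ⊇ FOLLOW(S) ⊇ {$}; new: +{$}
  FOLLOW[S]={$}  FOLLOW[A]={$}  FOLLOW[B]={$}  FOLLOW[C]={a}
iter 2:
  B→c C: FOLLOW(C) ⊇ FOLLOW(B) ⊇ {$}; new: +{$}
  FOLLOW[S]={$}  FOLLOW[A]={$}  FOLLOW[B]={$}  FOLLOW[C]={$,a}
iter 3: done
  FOLLOW[S]={$}  FOLLOW[A]={$}  FOLLOW[B]={$}  FOLLOW[C]={$,a}

FOLLOW(C) = ["$", "a"]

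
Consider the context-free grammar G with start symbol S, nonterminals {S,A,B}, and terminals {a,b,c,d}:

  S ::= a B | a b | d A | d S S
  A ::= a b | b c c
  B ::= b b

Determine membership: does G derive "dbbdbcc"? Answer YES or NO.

Convert to CNF:
  S -> T0 B | T0 T1 | T3 A | T3 X5
  A -> T0 T1 | T1 X4
  B -> T1 T1
  T0 -> a
  T1 -> b
  T2 -> c
  T3 -> d
  X4 -> T2 T2
  X5 -> S S

CYK fill:
  cell(0,0) d: {T3}  orig:{}
  cell(1,1) b: {T1}  orig:{}
  cell(2,2) b: {T1}  orig:{}
  cell(3,3) d: {T3}  orig:{}
  cell(4,4) b: {T1}  orig:{}
  cell(5,5) c: {T2}  orig:{}
  cell(6,6) c: {T2}  orig:{}
  cell(0,1) db: ∅
  cell(1,2) bb: {B}
  cell(2,3) bd: ∅
  cell(3,4) db: ∅
  cell(4,5) bc: ∅
  cell(5,6) cc: {X4}  orig:{}
  cell(0,2) dbb: ∅
  cell(1,3) bbd: ∅
  cell(2,4) bdb: ∅
  cell(3,5) dbc: ∅
  cell(4,6) bcc: {A}
  cell(0,3) dbbd: ∅
  cell(1,4) bbdb: ∅
  cell(2,5) bdbc: ∅
  cell(3,6) dbcc: {S}
  cell(0,4) dbbdb: ∅
  cell(1,5) bbdbc: ∅
  cell(2,6) bdbcc: ∅
  cell(0,5) dbbdbc: ∅
  cell(1,6) bbdbcc: ∅
  cell(0,6) dbbdbcc: ∅

S ∉ T[0,6] ⇒ NO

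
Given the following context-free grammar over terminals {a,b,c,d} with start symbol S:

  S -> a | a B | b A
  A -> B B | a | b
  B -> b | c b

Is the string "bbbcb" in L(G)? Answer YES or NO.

Convert to CNF:
  S -> T1 A | T2 B | a
  A -> B B | a | b
  B -> T0 T1 | b
  T0 -> c
  T1 -> b
  T2 -> a

CYK table (by increasing span):
  [0..0]={A,B,T1}  "b"  orig:{A,B}
  [1..1]={A,B,T1}  "b"  orig:{A,B}
  [2..2]={A,B,T1}  "b"  orig:{A,B}
  [3..3]={T0}  "c"  orig:{}
  [4..4]={A,B,T1}  "b"  orig:{A,B}
  [0..1]={A,S}  "bb"
  [1..2]={A,S}  "bb"
  [2..3]=∅  "bc"
  [3..4]={B}  "cb"
  [0..2]={S}  "bbb"
  [1..3]=∅  "bbc"
  [2..4]={A}  "bcb"
  [0..3]=∅  "bbbc"
  [1..4]={S}  "bbcb"
  [0..4]=∅  "bbbcb"

S ∉ T[0,4] ⇒ NO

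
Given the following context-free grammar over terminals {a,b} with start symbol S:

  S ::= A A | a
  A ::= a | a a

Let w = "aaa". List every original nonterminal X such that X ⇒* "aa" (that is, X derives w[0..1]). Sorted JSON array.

CNF form of G:
  S -> A A | a
  A -> T0 T0 | a
  T0 -> a

Fill CYK table bottom-up, restricted to cells inside w[0..1]:
  T[0,0] 'a' = {A,S,T0}  orig:{A,S}
  T[1,1] 'a' = {A,S,T0}  orig:{A,S}
  T[0,1] 'aa' = {A,S}

Original NTs in T[0,1] deriving "aa": ["A", "S"]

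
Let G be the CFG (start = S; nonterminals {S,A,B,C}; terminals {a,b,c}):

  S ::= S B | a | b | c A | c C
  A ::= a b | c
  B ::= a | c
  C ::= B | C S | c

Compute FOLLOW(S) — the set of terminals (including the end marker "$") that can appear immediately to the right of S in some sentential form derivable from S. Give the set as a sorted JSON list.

FIRST iteration:
pass 1:
  A via A→a b: +{a}
  A via A→c: +{c}
  B via B→a: +{a}
  B via B→c: +{c}
  C via C→B: +{a,c}
  S via S→a: +{a}
  S via S→b: +{b}
  S via S→c A: +{c}
  FIRST[S]={a,b,c}  FIRST[A]={a,c}  FIRST[B]={a,c}  FIRST[C]={a,c}
pass 2: (stable)
  FIRST[S]={a,b,c}  FIRST[A]={a,c}  FIRST[B]={a,c}  FIRST[C]={a,c}

Compute FOLLOW by fixpoint:
seed FOLLOW(S) with $
round 1:
  C→C S: FOLLOW(C) ⊇ FIRST(S) = {a,b,c}; new: +{a,b,c}
  C→C S: FOLLOW(S) ⊇ FOLLOW(C) ⊇ {a,b,c}; new: +{a,b,c}
  S→S B: FOLLOW(B) ⊇ FOLLOW(S) ⊇ {$,a,b,c}; new: +{$,a,b,c}
  S→c A: FOLLOW(A) ⊇ FOLLOW(S) ⊇ {$,a,b,c}; new: +{$,a,b,c}
  S→c C: FOLLOW(C) ⊇ FOLLOW(S) ⊇ {$,a,b,c}; new: +{$}
  FOLLOW(S)={$,a,b,c}  FOLLOW(A)={$,a,b,c}  FOLLOW(B)={$,a,b,c}  FOLLOW(C)={$,a,b,c}
round 2: (stable)
  FOLLOW(S)={$,a,b,c}  FOLLOW(A)={$,a,b,c}  FOLLOW(B)={$,a,b,c}  FOLLOW(C)={$,a,b,c}

FOLLOW(S) = ["$", "a", "b", "c"]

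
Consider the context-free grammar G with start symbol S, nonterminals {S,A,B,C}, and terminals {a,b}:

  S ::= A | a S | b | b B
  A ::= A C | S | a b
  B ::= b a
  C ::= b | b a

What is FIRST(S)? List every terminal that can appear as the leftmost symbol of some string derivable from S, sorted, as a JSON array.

FIRST sets, iterate to fixpoint:
round 1:
  A via A→a b: +{a}
  B via B→b a: +{b}
  C via C→b: +{b}
  S via S→A: +{a}
  S via S→b: +{b}
  S: {a,b}  A: {a}  B: {b}  C: {b}
round 2:
  A via A→S: +{b}
  S: {a,b}  A: {a,b}  B: {b}  C: {b}
round 3: (no change)
  S: {a,b}  A: {a,b}  B: {b}  C: {b}

FIRST(S) = ["a", "b"]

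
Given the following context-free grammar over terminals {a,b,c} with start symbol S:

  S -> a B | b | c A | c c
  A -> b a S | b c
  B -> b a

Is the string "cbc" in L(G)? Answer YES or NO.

Convert to CNF:
  S -> T1 B | T2 A | T2 T2 | b
  A -> T0 T2 | T0 X3
  B -> T0 T1
  T0 -> b
  T1 -> a
  T2 -> c
  X3 -> T1 S

CYK fill:
  cell(0,0) c: {T2}  orig:{}
  cell(1,1) b: {S,T0}  orig:{S}
  cell(2,2) c: {T2}  orig:{}
  cell(0,1) cb: ∅
  cell(1,2) bc: {A}
  cell(0,2) cbc: {S}

S ∈ T[0,2] ⇒ YES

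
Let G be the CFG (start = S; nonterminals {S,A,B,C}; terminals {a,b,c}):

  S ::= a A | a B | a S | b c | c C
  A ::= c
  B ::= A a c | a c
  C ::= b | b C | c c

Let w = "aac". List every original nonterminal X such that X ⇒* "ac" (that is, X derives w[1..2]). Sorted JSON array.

Convert to CNF:
  S -> T0 A | T0 B | T0 S | T1 C | T2 T1
  A -> c
  B -> A X3 | T0 T1
  C -> T1 T1 | T2 C | b
  T0 -> a
  T1 -> c
  T2 -> b
  X3 -> T0 T1

CYK fill (cells [i..j] with 1 ≤ i ≤ j ≤ 2 only):
  [1..1]={T0}  "a"  orig:{}
  [2..2]={A,T1}  "c"  orig:{A}
  [1..2]={B,S,X3}  "ac"  orig:{B,S}

Original NTs in T[1,2] deriving "ac": ["B", "S"]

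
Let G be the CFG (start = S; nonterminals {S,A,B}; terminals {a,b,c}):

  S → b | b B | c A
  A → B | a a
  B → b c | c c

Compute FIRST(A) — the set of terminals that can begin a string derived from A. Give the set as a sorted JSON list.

FIRST sets, iterate to fixpoint:
[1]
  A via A→a a: +{a}
  B via B→b c: +{b}
  B via B→c c: +{c}
  S via S→b: +{b}
  S via S→c A: +{c}
  S: {b,c}  A: {a}  B: {b,c}
[2]
  A via A→B: +{b,c}
  S: {b,c}  A: {a,b,c}  B: {b,c}
[3] — fixpoint
  S: {b,c}  A: {a,b,c}  B: {b,c}

FIRST(A) = ["a", "b", "c"]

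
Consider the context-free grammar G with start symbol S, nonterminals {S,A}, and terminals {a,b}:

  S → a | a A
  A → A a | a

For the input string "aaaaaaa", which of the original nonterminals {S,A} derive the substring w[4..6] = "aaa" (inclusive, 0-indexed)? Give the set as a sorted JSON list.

CNF form of G:
  S -> T0 A | a
  A -> A T0 | a
  T0 -> a

Fill CYK table bottom-up — only the sub-triangle for w[4..6]:
  cell(4,4) a: {A,S,T0}  orig:{A,S}
  cell(5,5) a: {A,S,T0}  orig:{A,S}
  cell(6,6) a: {A,S,T0}  orig:{A,S}
  cell(4,5) aa: {A,S}
  cell(5,6) aa: {A,S}
  cell(4,6) aaa: {A,S}

Original NTs in T[4,6] deriving "aaa": ["A", "S"]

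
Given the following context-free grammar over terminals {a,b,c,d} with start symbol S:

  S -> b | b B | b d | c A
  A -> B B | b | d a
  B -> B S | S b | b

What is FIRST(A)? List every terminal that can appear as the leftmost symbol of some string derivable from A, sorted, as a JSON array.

Compute FIRST by fixpoint:
iter 1:
  A via A→b: +{b}
  A via A→d a: +{d}
  B via B→b: +{b}
  S via S→b: +{b}
  S via S→c A: +{c}
  FIRST[S]={b,c}  FIRST[A]={b,d}  FIRST[B]={b}
iter 2:
  B via B→S b: +{c}
  FIRST[S]={b,c}  FIRST[A]={b,d}  FIRST[B]={b,c}
iter 3:
  A via A→B B: +{c}
  FIRST[S]={b,c}  FIRST[A]={b,c,d}  FIRST[B]={b,c}
iter 4: (stable)
  FIRST[S]={b,c}  FIRST[A]={b,c,d}  FIRST[B]={b,c}

FIRST(A) = ["b", "c", "d"]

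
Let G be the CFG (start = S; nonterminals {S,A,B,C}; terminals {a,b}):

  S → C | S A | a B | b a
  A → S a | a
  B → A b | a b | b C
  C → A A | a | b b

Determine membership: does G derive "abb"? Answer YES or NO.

Convert to CNF:
  S -> A A | S A | T0 B | T1 T0 | T1 T1 | a
  A -> S T0 | a
  B -> A T1 | T0 T1 | T1 C
  C -> A A | T1 T1 | a
  T0 -> a
  T1 -> b

CYK table (by increasing span):
  cell(0,0) a: {A,C,S,T0}  orig:{A,C,S}
  cell(1,1) b: {T1}  orig:{}
  cell(2,2) b: {T1}  orig:{}
  cell(0,1) ab: {B}
  cell(1,2) bb: {C,S}
  cell(0,2) abb: ∅

S ∉ T[0,2] ⇒ NO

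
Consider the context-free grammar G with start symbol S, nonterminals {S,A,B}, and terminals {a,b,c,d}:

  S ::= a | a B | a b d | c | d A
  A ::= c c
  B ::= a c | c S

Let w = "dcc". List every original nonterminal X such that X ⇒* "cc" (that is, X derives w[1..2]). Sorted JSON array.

Convert to CNF:
  S -> T1 B | T1 X4 | T3 A | a | c
  A -> T0 T0
  B -> T0 S | T1 T0
  T0 -> c
  T1 -> a
  T2 -> b
  T3 -> d
  X4 -> T2 T3

CYK table (by increasing span) (cells [i..j] with 1 ≤ i ≤ j ≤ 2 only):
  T[1,1] 'c' = {S,T0}  orig:{S}
  T[2,2] 'c' = {S,T0}  orig:{S}
  T[1,2] 'cc' = {A,B}

Original NTs in T[1,2] deriving "cc": ["A", "B"]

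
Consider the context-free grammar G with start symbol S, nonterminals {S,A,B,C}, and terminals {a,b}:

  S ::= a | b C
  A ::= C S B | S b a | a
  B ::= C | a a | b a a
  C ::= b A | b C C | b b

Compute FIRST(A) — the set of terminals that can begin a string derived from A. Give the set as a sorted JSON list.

FIRST iteration:
[1]
  A via A→a: +{a}
  B via B→a a: +{a}
  B via B→b a a: +{b}
  C via C→b A: +{b}
  S via S→a: +{a}
  S via S→b C: +{b}
  S: {a,b}  A: {a}  B: {a,b}  C: {b}
[2]
  A via A→C S B: +{b}
  S: {a,b}  A: {a,b}  B: {a,b}  C: {b}
[3] done
  S: {a,b}  A: {a,b}  B: {a,b}  C: {b}

FIRST(A) = ["a", "b"]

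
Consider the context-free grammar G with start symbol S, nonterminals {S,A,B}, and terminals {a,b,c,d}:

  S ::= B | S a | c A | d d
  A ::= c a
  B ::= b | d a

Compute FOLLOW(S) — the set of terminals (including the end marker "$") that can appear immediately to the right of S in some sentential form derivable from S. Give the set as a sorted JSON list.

FIRST sets, iterate to fixpoint:
[1]
  A via A→c a: +{c}
  B via B→b: +{b}
  B via B→d a: +{d}
  S via S→B: +{b,d}
  S via S→c A: +{c}
  S: {b,c,d}  A: {c}  B: {b,d}
[2] (no change)
  S: {b,c,d}  A: {c}  B: {b,d}

FOLLOW sets:
seed FOLLOW(S) with $
round 1:
  S→B: FOLLOW(B) ⊇ FOLLOW(S) ⊇ {$}; new: +{$}
  S→S a: FOLLOW(S) ⊇ FIRST(a) = {a}; new: +{a}
  S→c A: FOLLOW(A) ⊇ FOLLOW(S) ⊇ {$,a}; new: +{$,a}
  FOLLOW[S]={$,a}  FOLLOW[A]={$,a}  FOLLOW[B]={$}
round 2:
  S→B: FOLLOW(B) ⊇ FOLLOW(S) ⊇ {$,a}; new: +{a}
  FOLLOW[S]={$,a}  FOLLOW[A]={$,a}  FOLLOW[B]={$,a}
round 3: — fixpoint
  FOLLOW[S]={$,a}  FOLLOW[A]={$,a}  FOLLOW[B]={$,a}

FOLLOW(S) = ["$", "a"]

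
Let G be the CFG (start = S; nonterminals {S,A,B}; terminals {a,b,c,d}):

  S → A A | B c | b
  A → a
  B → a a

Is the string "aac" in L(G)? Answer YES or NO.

CNF form of G:
  S -> A A | B T1 | b
  A -> a
  B -> T0 T0
  T0 -> a
  T1 -> c

Fill CYK table bottom-up:
  [0..0]={A,T0}  "a"  orig:{A}
  [1..1]={A,T0}  "a"  orig:{A}
  [2..2]={T1}  "c"  orig:{}
  [0..1]={B,S}  "aa"
  [1..2]=∅  "ac"
  [0..2]={S}  "aac"

S ∈ T[0,2] ⇒ YES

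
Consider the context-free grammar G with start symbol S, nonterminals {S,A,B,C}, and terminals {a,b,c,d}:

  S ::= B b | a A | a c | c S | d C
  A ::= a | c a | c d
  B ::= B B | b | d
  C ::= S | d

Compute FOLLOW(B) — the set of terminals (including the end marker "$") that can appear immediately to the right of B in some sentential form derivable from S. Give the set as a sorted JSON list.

Compute FIRST by fixpoint:
round 1:
  A via A→a: +{a}
  A via A→c a: +{c}
  B via B→b: +{b}
  B via B→d: +{d}
  C via C→d: +{d}
  S via S→B b: +{b,d}
  S via S→a A: +{a}
  S via S→c S: +{c}
  S: {a,b,c,d}  A: {a,c}  B: {b,d}  C: {d}
round 2:
  C via C→S: +{a,b,c}
  S: {a,b,c,d}  A: {a,c}  B: {b,d}  C: {a,b,c,d}
round 3: (stable)
  S: {a,b,c,d}  A: {a,c}  B: {b,d}  C: {a,b,c,d}

Compute FOLLOW by fixpoint:
FOLLOW(S) := {$}
[1]
  B→B B: FOLLOW(B) ⊇ FIRST(B) = {b,d}; new: +{b,d}
  S→a A: FOLLOW(A) ⊇ FOLLOW(S) ⊇ {$}; new: +{$}
  S→d C: FOLLOW(C) ⊇ FOLLOW(S) ⊇ {$}; new: +{$}
  FOLLOW[S]={$}  FOLLOW[A]={$}  FOLLOW[B]={b,d}  FOLLOW[C]={$}
[2] (no change)
  FOLLOW[S]={$}  FOLLOW[A]={$}  FOLLOW[B]={b,d}  FOLLOW[C]={$}

FOLLOW(B) = ["b", "d"]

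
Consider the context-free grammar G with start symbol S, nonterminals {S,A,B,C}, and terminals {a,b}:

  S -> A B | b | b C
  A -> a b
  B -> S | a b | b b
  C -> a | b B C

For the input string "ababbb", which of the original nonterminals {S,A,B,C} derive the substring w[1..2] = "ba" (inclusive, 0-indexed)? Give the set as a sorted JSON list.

Convert to CNF:
  S -> A B | T1 C | b
  A -> T0 T1
  B -> A B | T0 T1 | T1 C | T1 T1 | b
  C -> T1 X2 | a
  T0 -> a
  T1 -> b
  X2 -> B C

CYK table (by increasing span), restricted to cells inside w[1..2]:
  [1..1]={B,S,T1}  "b"  orig:{B,S}
  [2..2]={C,T0}  "a"  orig:{C}
  [1..2]={B,S,X2}  "ba"  orig:{B,S}

Original NTs in T[1,2] deriving "ba": ["B", "S"]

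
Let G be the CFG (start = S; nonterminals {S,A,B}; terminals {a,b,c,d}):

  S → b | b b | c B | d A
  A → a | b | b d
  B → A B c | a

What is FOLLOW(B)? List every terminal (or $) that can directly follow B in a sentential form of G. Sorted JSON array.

Compute FIRST by fixpoint:
iter 1:
  A via A→a: +{a}
  A via A→b: +{b}
  B via B→A B c: +{a,b}
  S via S→b: +{b}
  S via S→c B: +{c}
  S via S→d A: +{d}
  FIRST(S)={b,c,d}  FIRST(A)={a,b}  FIRST(B)={a,b}
iter 2: done
  FIRST(S)={b,c,d}  FIRST(A)={a,b}  FIRST(B)={a,b}

FOLLOW iteration:
FOLLOW(S) := {$}
pass 1:
  B→A B c: FOLLOW(A) ⊇ FIRST(B) = {a,b}; new: +{a,b}
  B→A B c: FOLLOW(B) ⊇ FIRST(c) = {c}; new: +{c}
  S→c B: FOLLOW(B) ⊇ FOLLOW(S) ⊇ {$}; new: +{$}
  S→d A: FOLLOW(A) ⊇ FOLLOW(S) ⊇ {$}; new: +{$}
  FOLLOW(S)={$}  FOLLOW(A)={$,a,b}  FOLLOW(B)={$,c}
pass 2: (stable)
  FOLLOW(S)={$}  FOLLOW(A)={$,a,b}  FOLLOW(B)={$,c}

FOLLOW(B) = ["$", "c"]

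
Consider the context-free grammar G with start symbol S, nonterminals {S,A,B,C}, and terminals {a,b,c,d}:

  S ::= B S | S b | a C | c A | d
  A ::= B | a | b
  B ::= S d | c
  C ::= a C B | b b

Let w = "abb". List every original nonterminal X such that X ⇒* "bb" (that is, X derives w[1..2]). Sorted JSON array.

CNF form of G:
  S -> B S | S T2 | T1 C | T3 A | d
  A -> S T0 | a | b | c
  B -> S T0 | c
  C -> T1 X4 | T2 T2
  T0 -> d
  T1 -> a
  T2 -> b
  T3 -> c
  X4 -> C B

CYK fill (cells [i..j] with 1 ≤ i ≤ j ≤ 2 only):
  T[1,1] 'b' = {A,T2}  orig:{A}
  T[2,2] 'b' = {A,T2}  orig:{A}
  T[1,2] 'bb' = {C}

Original NTs in T[1,2] deriving "bb": ["C"]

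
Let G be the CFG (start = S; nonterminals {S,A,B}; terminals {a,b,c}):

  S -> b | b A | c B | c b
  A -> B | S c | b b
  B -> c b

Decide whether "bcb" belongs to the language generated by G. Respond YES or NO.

Convert to CNF:
  S -> T0 B | T0 T1 | T1 A | b
  A -> S T0 | T0 T1 | T1 T1
  B -> T0 T1
  T0 -> c
  T1 -> b

CYK table (by increasing span):
  T[0,0] 'b' = {S,T1}  orig:{S}
  T[1,1] 'c' = {T0}  orig:{}
  T[2,2] 'b' = {S,T1}  orig:{S}
  T[0,1] 'bc' = {A}
  T[1,2] 'cb' = {A,B,S}
  T[0,2] 'bcb' = {S}

S ∈ T[0,2] ⇒ YES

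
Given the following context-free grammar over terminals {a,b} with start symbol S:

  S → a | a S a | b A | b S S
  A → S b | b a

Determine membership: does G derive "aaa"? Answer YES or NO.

CNF form of G:
  S -> T0 A | T0 X3 | T1 X2 | a
  A -> S T0 | T0 T1
  T0 -> b
  T1 -> a
  X2 -> S T1
  X3 -> S S

CYK table (by increasing span):
  T[0,0] 'a' = {S,T1}  orig:{S}
  T[1,1] 'a' = {S,T1}  orig:{S}
  T[2,2] 'a' = {S,T1}  orig:{S}
  T[0,1] 'aa' = {X2,X3}  orig:{}
  T[1,2] 'aa' = {X2,X3}  orig:{}
  T[0,2] 'aaa' = {S}

S ∈ T[0,2] ⇒ YES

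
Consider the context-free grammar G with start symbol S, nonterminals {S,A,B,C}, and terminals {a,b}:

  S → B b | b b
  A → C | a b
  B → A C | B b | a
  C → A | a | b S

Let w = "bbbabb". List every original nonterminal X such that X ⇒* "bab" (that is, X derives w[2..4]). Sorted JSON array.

Convert to CNF:
  S -> B T1 | T1 T1
  A -> T0 T1 | T1 S | a
  B -> A C | B T1 | a
  C -> T0 T1 | T1 S | a
  T0 -> a
  T1 -> b

Fill CYK table bottom-up, restricted to cells inside w[2..4]:
  cell(2,2) b: {T1}  orig:{}
  cell(3,3) a: {A,B,C,T0}  orig:{A,B,C}
  cell(4,4) b: {T1}  orig:{}
  cell(2,3) ba: ∅
  cell(3,4) ab: {A,B,C,S}
  cell(2,4) bab: {A,C}

Original NTs in T[2,4] deriving "bab": ["A", "C"]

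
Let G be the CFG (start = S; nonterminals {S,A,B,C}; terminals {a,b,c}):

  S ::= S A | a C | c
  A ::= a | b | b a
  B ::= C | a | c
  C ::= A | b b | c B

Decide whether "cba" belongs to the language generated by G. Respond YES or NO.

Convert to CNF:
  S -> S A | T1 C | c
  A -> T0 T1 | a | b
  B -> T0 T0 | T0 T1 | T2 B | a | b | c
  C -> T0 T0 | T0 T1 | T2 B | a | b
  T0 -> b
  T1 -> a
  T2 -> c

Fill CYK table bottom-up:
  [0..0]={B,S,T2}  "c"  orig:{B,S}
  [1..1]={A,B,C,T0}  "b"  orig:{A,B,C}
  [2..2]={A,B,C,T1}  "a"  orig:{A,B,C}
  [0..1]={B,C,S}  "cb"
  [1..2]={A,B,C}  "ba"
  [0..2]={B,C,S}  "cba"

S ∈ T[0,2] ⇒ YES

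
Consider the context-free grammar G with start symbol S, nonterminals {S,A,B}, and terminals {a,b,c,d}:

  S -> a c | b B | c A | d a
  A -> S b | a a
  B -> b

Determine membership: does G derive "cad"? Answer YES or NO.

Convert to CNF:
  S -> T0 B | T1 T2 | T2 A | T3 T1
  A -> S T0 | T1 T1
  B -> b
  T0 -> b
  T1 -> a
  T2 -> c
  T3 -> d

CYK table (by increasing span):
  cell(0,0) c: {T2}  orig:{}
  cell(1,1) a: {T1}  orig:{}
  cell(2,2) d: {T3}  orig:{}
  cell(0,1) ca: ∅
  cell(1,2) ad: ∅
  cell(0,2) cad: ∅

S ∉ T[0,2] ⇒ NO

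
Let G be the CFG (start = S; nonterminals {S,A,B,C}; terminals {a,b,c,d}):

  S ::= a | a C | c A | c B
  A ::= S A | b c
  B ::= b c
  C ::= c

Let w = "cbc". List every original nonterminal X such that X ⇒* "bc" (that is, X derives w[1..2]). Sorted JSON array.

Convert to CNF:
  S -> T1 A | T1 B | T2 C | a
  A -> S A | T0 T1
  B -> T0 T1
  C -> c
  T0 -> b
  T1 -> c
  T2 -> a

Fill CYK table bottom-up (cells [i..j] with 1 ≤ i ≤ j ≤ 2 only):
  [1..1]={T0}  "b"  orig:{}
  [2..2]={C,T1}  "c"  orig:{C}
  [1..2]={A,B}  "bc"

Original NTs in T[1,2] deriving "bc": ["A", "B"]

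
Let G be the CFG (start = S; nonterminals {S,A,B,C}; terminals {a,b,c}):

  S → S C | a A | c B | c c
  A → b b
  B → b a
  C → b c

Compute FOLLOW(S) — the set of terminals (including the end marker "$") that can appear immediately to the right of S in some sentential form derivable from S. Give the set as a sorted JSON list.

FIRST iteration:
iter 1:
  A via A→b b: +{b}
  B via B→b a: +{b}
  C via C→b c: +{b}
  S via S→a A: +{a}
  S via S→c B: +{c}
  FIRST(S)={a,c}  FIRST(A)={b}  FIRST(B)={b}  FIRST(C)={b}
iter 2: (stable)
  FIRST(S)={a,c}  FIRST(A)={b}  FIRST(B)={b}  FIRST(C)={b}

FOLLOW sets:
seed FOLLOW(S) with $
pass 1:
  S→S C: FOLLOW(S) ⊇ FIRST(C) = {b}; new: +{b}
  S→S C: FOLLOW(C) ⊇ FOLLOW(S) ⊇ {$,b}; new: +{$,b}
  S→a A: FOLLOW(A) ⊇ FOLLOW(S) ⊇ {$,b}; new: +{$,b}
  S→c B: FOLLOW(B) ⊇ FOLLOW(S) ⊇ {$,b}; new: +{$,b}
  S: {$,b}  A: {$,b}  B: {$,b}  C: {$,b}
pass 2: (no change)
  S: {$,b}  A: {$,b}  B: {$,b}  C: {$,b}

FOLLOW(S) = ["$", "b"]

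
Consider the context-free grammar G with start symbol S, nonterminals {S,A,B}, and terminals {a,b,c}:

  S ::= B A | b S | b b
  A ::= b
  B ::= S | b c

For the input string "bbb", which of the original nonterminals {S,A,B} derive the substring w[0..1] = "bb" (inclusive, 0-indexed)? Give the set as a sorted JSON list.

Convert to CNF:
  S -> B A | T0 S | T0 T0
  A -> b
  B -> B A | T0 S | T0 T0 | T0 T1
  T0 -> b
  T1 -> c

Fill CYK table bottom-up (cells [i..j] with 0 ≤ i ≤ j ≤ 1 only):
  T[0,0] 'b' = {A,T0}  orig:{A}
  T[1,1] 'b' = {A,T0}  orig:{A}
  T[0,1] 'bb' = {B,S}

Original NTs in T[0,1] deriving "bb": ["B", "S"]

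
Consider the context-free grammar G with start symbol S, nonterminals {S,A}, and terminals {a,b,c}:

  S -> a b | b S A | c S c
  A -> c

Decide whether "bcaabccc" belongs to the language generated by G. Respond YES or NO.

Convert to CNF:
  S -> T0 T1 | T1 X3 | T2 X4
  A -> c
  T0 -> a
  T1 -> b
  T2 -> c
  X3 -> S A
  X4 -> S T2

CYK fill:
  T[0,0] 'b' = {T1}  orig:{}
  T[1,1] 'c' = {A,T2}  orig:{A}
  T[2,2] 'a' = {T0}  orig:{}
  T[3,3] 'a' = {T0}  orig:{}
  T[4,4] 'b' = {T1}  orig:{}
  T[5,5] 'c' = {A,T2}  orig:{A}
  T[6,6] 'c' = {A,T2}  orig:{A}
  T[7,7] 'c' = {A,T2}  orig:{A}
  T[0,1] 'bc' = ∅
  T[1,2] 'ca' = ∅
  T[2,3] 'aa' = ∅
  T[3,4] 'ab' = {S}
  T[4,5] 'bc' = ∅
  T[5,6] 'cc' = ∅
  T[6,7] 'cc' = ∅
  T[0,2] 'bca' = ∅
  T[1,3] 'caa' = ∅
  T[2,4] 'aab' = ∅
  T[3,5] 'abc' = {X3,X4}  orig:{}
  T[4,6] 'bcc' = ∅
  T[5,7] 'ccc' = ∅
  T[0,3] 'bcaa' = ∅
  T[1,4] 'caab' = ∅
  T[2,5] 'aabc' = ∅
  T[3,6] 'abcc' = ∅
  T[4,7] 'bccc' = ∅
  T[0,4] 'bcaab' = ∅
  T[1,5] 'caabc' = ∅
  T[2,6] 'aabcc' = ∅
  T[3,7] 'abccc' = ∅
  T[0,5] 'bcaabc' = ∅
  T[1,6] 'caabcc' = ∅
  T[2,7] 'aabccc' = ∅
  T[0,6] 'bcaabcc' = ∅
  T[1,7] 'caabccc' = ∅
  T[0,7] 'bcaabccc' = ∅

S ∉ T[0,7] ⇒ NO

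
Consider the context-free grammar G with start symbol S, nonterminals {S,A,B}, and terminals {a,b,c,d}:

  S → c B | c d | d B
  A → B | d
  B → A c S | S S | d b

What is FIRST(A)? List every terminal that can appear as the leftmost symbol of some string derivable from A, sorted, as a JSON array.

FIRST iteration:
[1]
  A via A→d: +{d}
  B via B→A c S: +{d}
  S via S→c B: +{c}
  S via S→d B: +{d}
  FIRST[S]={c,d}  FIRST[A]={d}  FIRST[B]={d}
[2]
  B via B→S S: +{c}
  FIRST[S]={c,d}  FIRST[A]={d}  FIRST[B]={c,d}
[3]
  A via A→B: +{c}
  FIRST[S]={c,d}  FIRST[A]={c,d}  FIRST[B]={c,d}
[4] — fixpoint
  FIRST[S]={c,d}  FIRST[A]={c,d}  FIRST[B]={c,d}

FIRST(A) = ["c", "d"]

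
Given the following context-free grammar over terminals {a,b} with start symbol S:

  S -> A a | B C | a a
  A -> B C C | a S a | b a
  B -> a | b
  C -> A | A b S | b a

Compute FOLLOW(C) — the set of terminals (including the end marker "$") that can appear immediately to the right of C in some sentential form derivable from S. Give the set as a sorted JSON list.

FIRST sets, iterate to fixpoint:
[1]
  A via A→a S a: +{a}
  A via A→b a: +{b}
  B via B→a: +{a}
  B via B→b: +{b}
  C via C→A: +{a,b}
  S via S→A a: +{a,b}
  FIRST[S]={a,b}  FIRST[A]={a,b}  FIRST[B]={a,b}  FIRST[C]={a,b}
[2] — fixpoint
  FIRST[S]={a,b}  FIRST[A]={a,b}  FIRST[B]={a,b}  FIRST[C]={a,b}

FOLLOW iteration:
FOLLOW(S) := {$}
round 1:
  A→B C C: FOLLOW(B) ⊇ FIRST(C) = {a,b}; new: +{a,b}
  A→B C C: FOLLOW(C) ⊇ FIRST(C) = {a,b}; new: +{a,b}
  A→a S a: FOLLOW(S) ⊇ FIRST(a) = {a}; new: +{a}
  C→A: FOLLOW(A) ⊇ FOLLOW(C) ⊇ {a,b}; new: +{a,b}
  C→A b S: FOLLOW(S) ⊇ FOLLOW(C) ⊇ {a,b}; new: +{b}
  S→B C: FOLLOW(C) ⊇ FOLLOW(S) ⊇ {$,a,b}; new: +{$}
  FOLLOW(S)={$,a,b}  FOLLOW(A)={a,b}  FOLLOW(B)={a,b}  FOLLOW(C)={$,a,b}
round 2:
  C→A: FOLLOW(A) ⊇ FOLLOW(C) ⊇ {$,a,b}; new: +{$}
  FOLLOW(S)={$,a,b}  FOLLOW(A)={$,a,b}  FOLLOW(B)={a,b}  FOLLOW(C)={$,a,b}
round 3: — fixpoint
  FOLLOW(S)={$,a,b}  FOLLOW(A)={$,a,b}  FOLLOW(B)={a,b}  FOLLOW(C)={$,a,b}

FOLLOW(C) = ["$", "a", "b"]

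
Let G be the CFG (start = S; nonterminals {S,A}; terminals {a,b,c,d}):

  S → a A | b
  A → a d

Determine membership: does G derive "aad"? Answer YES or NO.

CNF form of G:
  S -> T0 A | b
  A -> T0 T1
  T0 -> a
  T1 -> d

CYK fill:
  T[0,0] 'a' = {T0}  orig:{}
  T[1,1] 'a' = {T0}  orig:{}
  T[2,2] 'd' = {T1}  orig:{}
  T[0,1] 'aa' = ∅
  T[1,2] 'ad' = {A}
  T[0,2] 'aad' = {S}

S ∈ T[0,2] ⇒ YES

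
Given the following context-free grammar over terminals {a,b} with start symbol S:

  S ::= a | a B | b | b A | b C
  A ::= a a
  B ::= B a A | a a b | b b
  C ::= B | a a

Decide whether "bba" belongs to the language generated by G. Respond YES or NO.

Convert to CNF:
  S -> T0 B | T1 A | T1 C | a | b
  A -> T0 T0
  B -> B X2 | T0 X3 | T1 T1
  C -> B X4 | T0 T0 | T0 X5 | T1 T1
  T0 -> a
  T1 -> b
  X2 -> T0 A
  X3 -> T0 T1
  X4 -> T0 A
  X5 -> T0 T1

CYK table (by increasing span):
  T[0,0] 'b' = {S,T1}  orig:{S}
  T[1,1] 'b' = {S,T1}  orig:{S}
  T[2,2] 'a' = {S,T0}  orig:{S}
  T[0,1] 'bb' = {B,C}
  T[1,2] 'ba' = ∅
  T[0,2] 'bba' = ∅

S ∉ T[0,2] ⇒ NO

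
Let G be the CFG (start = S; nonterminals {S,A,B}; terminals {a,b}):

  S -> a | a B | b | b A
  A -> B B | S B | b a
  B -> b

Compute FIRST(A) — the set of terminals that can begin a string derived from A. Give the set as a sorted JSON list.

Compute FIRST by fixpoint:
round 1:
  A via A→b a: +{b}
  B via B→b: +{b}
  S via S→a: +{a}
  S via S→b: +{b}
  FIRST(S)={a,b}  FIRST(A)={b}  FIRST(B)={b}
round 2:
  A via A→S B: +{a}
  FIRST(S)={a,b}  FIRST(A)={a,b}  FIRST(B)={b}
round 3: — fixpoint
  FIRST(S)={a,b}  FIRST(A)={a,b}  FIRST(B)={b}

FIRST(A) = ["a", "b"]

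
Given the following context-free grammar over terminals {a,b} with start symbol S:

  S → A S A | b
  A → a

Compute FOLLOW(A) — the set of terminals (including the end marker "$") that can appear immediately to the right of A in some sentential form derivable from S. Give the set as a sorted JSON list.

FIRST sets, iterate to fixpoint:
round 1:
  A via A→a: +{a}
  S via S→A S A: +{a}
  S via S→b: +{b}
  FIRST(S)={a,b}  FIRST(A)={a}
round 2: done
  FIRST(S)={a,b}  FIRST(A)={a}

FOLLOW sets:
initialize: $ ∈ FOLLOW(S)
iter 1:
  S→A S A: FOLLOW(A) ⊇ FIRST(S) = {a,b}; new: +{a,b}
  S→A S A: FOLLOW(S) ⊇ FIRST(A) = {a}; new: +{a}
  S→A S A: FOLLOW(A) ⊇ FOLLOW(S) ⊇ {$,a}; new: +{$}
  S: {$,a}  A: {$,a,b}
iter 2: (stable)
  S: {$,a}  A: {$,a,b}

FOLLOW(A) = ["$", "a", "b"]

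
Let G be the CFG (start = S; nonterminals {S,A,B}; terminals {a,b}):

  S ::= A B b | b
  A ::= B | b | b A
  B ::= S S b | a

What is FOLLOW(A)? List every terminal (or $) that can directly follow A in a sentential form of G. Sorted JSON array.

FIRST sets, iterate to fixpoint:
pass 1:
  A via A→b: +{b}
  B via B→a: +{a}
  S via S→A B b: +{b}
  S: {b}  A: {b}  B: {a}
pass 2:
  A via A→B: +{a}
  B via B→S S b: +{b}
  S via S→A B b: +{a}
  S: {a,b}  A: {a,b}  B: {a,b}
pass 3: (no change)
  S: {a,b}  A: {a,b}  B: {a,b}

FOLLOW iteration:
seed FOLLOW(S) with $
[1]
  B→S S b: FOLLOW(S) ⊇ FIRST(S) = {a,b}; new: +{a,b}
  S→A B b: FOLLOW(A) ⊇ FIRST(B) = {a,b}; new: +{a,b}
  S→A B b: FOLLOW(B) ⊇ FIRST(b) = {b}; new: +{b}
  S: {$,a,b}  A: {a,b}  B: {b}
[2]
  A→B: FOLLOW(B) ⊇ FOLLOW(A) ⊇ {a,b}; new: +{a}
  S: {$,a,b}  A: {a,b}  B: {a,b}
[3] (no change)
  S: {$,a,b}  A: {a,b}  B: {a,b}

FOLLOW(A) = ["a", "b"]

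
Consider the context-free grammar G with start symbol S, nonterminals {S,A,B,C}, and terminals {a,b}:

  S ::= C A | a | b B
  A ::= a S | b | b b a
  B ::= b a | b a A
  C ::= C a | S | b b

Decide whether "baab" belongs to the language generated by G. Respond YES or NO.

CNF form of G:
  S -> C A | T1 B | a
  A -> T0 S | T1 X2 | b
  B -> T1 T0 | T1 X3
  C -> C A | C T0 | T1 B | T1 T1 | a
  T0 -> a
  T1 -> b
  X2 -> T1 T0
  X3 -> T0 A

CYK table (by increasing span):
  T[0,0] 'b' = {A,T1}  orig:{A}
  T[1,1] 'a' = {C,S,T0}  orig:{C,S}
  T[2,2] 'a' = {C,S,T0}  orig:{C,S}
  T[3,3] 'b' = {A,T1}  orig:{A}
  T[0,1] 'ba' = {B,X2}  orig:{B}
  T[1,2] 'aa' = {A,C}
  T[2,3] 'ab' = {C,S,X3}  orig:{C,S}
  T[0,2] 'baa' = ∅
  T[1,3] 'aab' = {A,C,S}
  T[0,3] 'baab' = ∅

S ∉ T[0,3] ⇒ NO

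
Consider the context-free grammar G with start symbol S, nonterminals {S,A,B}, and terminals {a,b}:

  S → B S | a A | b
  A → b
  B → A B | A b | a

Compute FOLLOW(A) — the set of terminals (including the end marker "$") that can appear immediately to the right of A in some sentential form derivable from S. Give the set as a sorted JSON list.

FIRST iteration:
pass 1:
  A via A→b: +{b}
  B via B→A B: +{b}
  B via B→a: +{a}
  S via S→B S: +{a,b}
  FIRST[S]={a,b}  FIRST[A]={b}  FIRST[B]={a,b}
pass 2: (no change)
  FIRST[S]={a,b}  FIRST[A]={b}  FIRST[B]={a,b}

FOLLOW iteration:
initialize: $ ∈ FOLLOW(S)
[1]
  B→A B: FOLLOW(A) ⊇ FIRST(B) = {a,b}; new: +{a,b}
  S→B S: FOLLOW(B) ⊇ FIRST(S) = {a,b}; new: +{a,b}
  S→a A: FOLLOW(A) ⊇ FOLLOW(S) ⊇ {$}; new: +{$}
  FOLLOW[S]={$}  FOLLOW[A]={$,a,b}  FOLLOW[B]={a,b}
[2] (stable)
  FOLLOW[S]={$}  FOLLOW[A]={$,a,b}  FOLLOW[B]={a,b}

FOLLOW(A) = ["$", "a", "b"]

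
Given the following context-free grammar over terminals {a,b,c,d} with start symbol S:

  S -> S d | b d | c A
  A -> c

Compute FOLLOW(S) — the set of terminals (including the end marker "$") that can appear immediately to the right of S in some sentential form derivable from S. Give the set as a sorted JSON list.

FIRST iteration:
[1]
  A via A→c: +{c}
  S via S→b d: +{b}
  S via S→c A: +{c}
  FIRST(S)={b,c}  FIRST(A)={c}
[2] (stable)
  FIRST(S)={b,c}  FIRST(A)={c}

Compute FOLLOW by fixpoint:
FOLLOW(S) := {$}
iter 1:
  S→S d: FOLLOW(S) ⊇ FIRST(d) = {d}; new: +{d}
  S→c A: FOLLOW(A) ⊇ FOLLOW(S) ⊇ {$,d}; new: +{$,d}
  FOLLOW(S)={$,d}  FOLLOW(A)={$,d}
iter 2: — fixpoint
  FOLLOW(S)={$,d}  FOLLOW(A)={$,d}

FOLLOW(S) = ["$", "d"]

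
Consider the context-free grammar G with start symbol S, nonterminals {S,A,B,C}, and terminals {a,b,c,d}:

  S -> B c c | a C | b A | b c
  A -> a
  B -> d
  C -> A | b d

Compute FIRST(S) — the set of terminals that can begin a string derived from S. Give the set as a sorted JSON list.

Compute FIRST by fixpoint:
[1]
  A via A→a: +{a}
  B via B→d: +{d}
  C via C→A: +{a}
  C via C→b d: +{b}
  S via S→B c c: +{d}
  S via S→a C: +{a}
  S via S→b A: +{b}
  S: {a,b,d}  A: {a}  B: {d}  C: {a,b}
[2] (no change)
  S: {a,b,d}  A: {a}  B: {d}  C: {a,b}

FIRST(S) = ["a", "b", "d"]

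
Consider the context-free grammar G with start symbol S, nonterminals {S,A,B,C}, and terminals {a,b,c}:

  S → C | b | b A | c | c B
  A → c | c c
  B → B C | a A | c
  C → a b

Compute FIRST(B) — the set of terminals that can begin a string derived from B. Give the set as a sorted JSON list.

Compute FIRST by fixpoint:
iter 1:
  A via A→c: +{c}
  B via B→a A: +{a}
  B via B→c: +{c}
  C via C→a b: +{a}
  S via S→C: +{a}
  S via S→b: +{b}
  S via S→c: +{c}
  FIRST(S)={a,b,c}  FIRST(A)={c}  FIRST(B)={a,c}  FIRST(C)={a}
iter 2: done
  FIRST(S)={a,b,c}  FIRST(A)={c}  FIRST(B)={a,c}  FIRST(C)={a}

FIRST(B) = ["a", "c"]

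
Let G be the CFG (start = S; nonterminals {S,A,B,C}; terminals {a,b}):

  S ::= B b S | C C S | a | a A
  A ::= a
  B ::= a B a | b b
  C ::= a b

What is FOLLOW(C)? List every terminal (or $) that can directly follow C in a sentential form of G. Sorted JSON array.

FIRST sets, iterate to fixpoint:
pass 1:
  A via A→a: +{a}
  B via B→a B a: +{a}
  B via B→b b: +{b}
  C via C→a b: +{a}
  S via S→B b S: +{a,b}
  S: {a,b}  A: {a}  B: {a,b}  C: {a}
pass 2: — fixpoint
  S: {a,b}  A: {a}  B: {a,b}  C: {a}

Compute FOLLOW by fixpoint:
FOLLOW(S) := {$}
round 1:
  B→a B a: FOLLOW(B) ⊇ FIRST(a) = {a}; new: +{a}
  S→B b S: FOLLOW(B) ⊇ FIRST(b) = {b}; new: +{b}
  S→C C S: FOLLOW(C) ⊇ FIRST(C) = {a}; new: +{a}
  S→C C S: FOLLOW(C) ⊇ FIRST(S) = {a,b}; new: +{b}
  S→a A: FOLLOW(A) ⊇ FOLLOW(S) ⊇ {$}; new: +{$}
  S: {$}  A: {$}  B: {a,b}  C: {a,b}
round 2: (stable)
  S: {$}  A: {$}  B: {a,b}  C: {a,b}

FOLLOW(C) = ["a", "b"]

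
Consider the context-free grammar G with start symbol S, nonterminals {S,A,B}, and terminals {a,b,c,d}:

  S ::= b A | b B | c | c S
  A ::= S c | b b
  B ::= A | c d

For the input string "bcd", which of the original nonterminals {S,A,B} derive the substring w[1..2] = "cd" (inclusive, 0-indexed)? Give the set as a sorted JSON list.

CNF form of G:
  S -> T0 S | T1 A | T1 B | c
  A -> S T0 | T1 T1
  B -> S T0 | T0 T2 | T1 T1
  T0 -> c
  T1 -> b
  T2 -> d

CYK fill (cells [i..j] with 1 ≤ i ≤ j ≤ 2 only):
  cell(1,1) c: {S,T0}  orig:{S}
  cell(2,2) d: {T2}  orig:{}
  cell(1,2) cd: {B}

Original NTs in T[1,2] deriving "cd": ["B"]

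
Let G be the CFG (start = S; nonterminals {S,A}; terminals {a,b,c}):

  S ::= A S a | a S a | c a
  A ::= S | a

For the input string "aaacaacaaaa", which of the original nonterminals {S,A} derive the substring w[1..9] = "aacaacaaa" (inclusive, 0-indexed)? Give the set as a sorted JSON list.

Convert to CNF:
  S -> A X4 | T0 X5 | T1 T0
  A -> A X2 | T0 X3 | T1 T0 | a
  T0 -> a
  T1 -> c
  X2 -> S T0
  X3 -> S T0
  X4 -> S T0
  X5 -> S T0

CYK fill — only the sub-triangle for w[1..9]:
  [1..1]={A,T0}  "a"  orig:{A}
  [2..2]={A,T0}  "a"  orig:{A}
  [3..3]={T1}  "c"  orig:{}
  [4..4]={A,T0}  "a"  orig:{A}
  [5..5]={A,T0}  "a"  orig:{A}
  [6..6]={T1}  "c"  orig:{}
  [7..7]={A,T0}  "a"  orig:{A}
  [8..8]={A,T0}  "a"  orig:{A}
  [9..9]={A,T0}  "a"  orig:{A}
  [1..2]=∅  "aa"
  [2..3]=∅  "ac"
  [3..4]={A,S}  "ca"
  [4..5]=∅  "aa"
  [5..6]=∅  "ac"
  [6..7]={A,S}  "ca"
  [7..8]=∅  "aa"
  [8..9]=∅  "aa"
  [1..3]=∅  "aac"
  [2..4]=∅  "aca"
  [3..5]={X2,X3,X4,X5}  "caa"  orig:{}
  [4..6]=∅  "aac"
  [5..7]=∅  "aca"
  [6..8]={X2,X3,X4,X5}  "caa"  orig:{}
  [7..9]=∅  "aaa"
  [1..4]=∅  "aaca"
  [2..5]={A,S}  "acaa"
  [3..6]=∅  "caac"
  [4..7]=∅  "aaca"
  [5..8]={A,S}  "acaa"
  [6..9]=∅  "caaa"
  [1..5]=∅  "aacaa"
  [2..6]=∅  "acaac"
  [3..7]=∅  "caaca"
  [4..8]=∅  "aacaa"
  [5..9]={X2,X3,X4,X5}  "acaaa"  orig:{}
  [1..6]=∅  "aacaac"
  [2..7]=∅  "acaaca"
  [3..8]=∅  "caacaa"
  [4..9]={A,S}  "aacaaa"
  [1..7]=∅  "aacaaca"
  [2..8]={A,S}  "acaacaa"
  [3..9]={A,S}  "caacaaa"
  [1..8]=∅  "aacaacaa"
  [2..9]={X2,X3,X4,X5}  "acaacaaa"  orig:{}
  [1..9]={A,S}  "aacaacaaa"

Original NTs in T[1,9] deriving "aacaacaaa": ["A", "S"]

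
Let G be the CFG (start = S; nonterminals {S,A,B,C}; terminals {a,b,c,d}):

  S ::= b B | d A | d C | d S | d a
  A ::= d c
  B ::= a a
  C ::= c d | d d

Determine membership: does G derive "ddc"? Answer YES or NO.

CNF form of G:
  S -> T0 A | T0 C | T0 S | T0 T2 | T3 B
  A -> T0 T1
  B -> T2 T2
  C -> T0 T0 | T1 T0
  T0 -> d
  T1 -> c
  T2 -> a
  T3 -> b

CYK fill:
  T[0,0] 'd' = {T0}  orig:{}
  T[1,1] 'd' = {T0}  orig:{}
  T[2,2] 'c' = {T1}  orig:{}
  T[0,1] 'dd' = {C}
  T[1,2] 'dc' = {A}
  T[0,2] 'ddc' = {S}

S ∈ T[0,2] ⇒ YES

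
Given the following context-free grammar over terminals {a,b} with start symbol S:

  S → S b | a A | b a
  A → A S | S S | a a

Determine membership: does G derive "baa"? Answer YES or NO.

Convert to CNF:
  S -> S T1 | T0 A | T1 T0
  A -> A S | S S | T0 T0
  T0 -> a
  T1 -> b

CYK table (by increasing span):
  cell(0,0) b: {T1}  orig:{}
  cell(1,1) a: {T0}  orig:{}
  cell(2,2) a: {T0}  orig:{}
  cell(0,1) ba: {S}
  cell(1,2) aa: {A}
  cell(0,2) baa: ∅

S ∉ T[0,2] ⇒ NO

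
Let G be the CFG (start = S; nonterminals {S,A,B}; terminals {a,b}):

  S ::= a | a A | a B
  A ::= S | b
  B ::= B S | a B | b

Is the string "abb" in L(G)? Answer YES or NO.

Convert to CNF:
  S -> T0 A | T0 B | a
  A -> T0 A | T0 B | a | b
  B -> B S | T0 B | b
  T0 -> a

CYK fill:
  cell(0,0) a: {A,S,T0}  orig:{A,S}
  cell(1,1) b: {A,B}
  cell(2,2) b: {A,B}
  cell(0,1) ab: {A,B,S}
  cell(1,2) bb: ∅
  cell(0,2) abb: ∅

S ∉ T[0,2] ⇒ NO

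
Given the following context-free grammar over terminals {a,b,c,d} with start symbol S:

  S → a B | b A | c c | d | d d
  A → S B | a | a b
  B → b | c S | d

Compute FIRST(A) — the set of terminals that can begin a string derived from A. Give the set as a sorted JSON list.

FIRST iteration:
pass 1:
  A via A→a: +{a}
  B via B→b: +{b}
  B via B→c S: +{c}
  B via B→d: +{d}
  S via S→a B: +{a}
  S via S→b A: +{b}
  S via S→c c: +{c}
  S via S→d: +{d}
  FIRST(S)={a,b,c,d}  FIRST(A)={a}  FIRST(B)={b,c,d}
pass 2:
  A via A→S B: +{b,c,d}
  FIRST(S)={a,b,c,d}  FIRST(A)={a,b,c,d}  FIRST(B)={b,c,d}
pass 3: done
  FIRST(S)={a,b,c,d}  FIRST(A)={a,b,c,d}  FIRST(B)={b,c,d}

FIRST(A) = ["a", "b", "c", "d"]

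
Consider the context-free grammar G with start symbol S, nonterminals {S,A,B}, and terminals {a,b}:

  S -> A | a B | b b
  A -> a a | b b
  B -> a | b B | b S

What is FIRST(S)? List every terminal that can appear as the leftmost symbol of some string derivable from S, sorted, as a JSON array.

Compute FIRST by fixpoint:
[1]
  A via A→a a: +{a}
  A via A→b b: +{b}
  B via B→a: +{a}
  B via B→b B: +{b}
  S via S→A: +{a,b}
  FIRST[S]={a,b}  FIRST[A]={a,b}  FIRST[B]={a,b}
[2] — fixpoint
  FIRST[S]={a,b}  FIRST[A]={a,b}  FIRST[B]={a,b}

FIRST(S) = ["a", "b"]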